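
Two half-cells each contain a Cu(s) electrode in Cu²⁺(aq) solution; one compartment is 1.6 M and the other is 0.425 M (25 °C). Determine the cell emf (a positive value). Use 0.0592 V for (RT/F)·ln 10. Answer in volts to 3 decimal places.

For a concentration cell E°cell = 0, since both electrodes use the same couple.
The compartment with the higher Cu²⁺(aq) concentration (1.6 M) acts as the cathode; ions are reduced there and produced at the dilute (0.425 M) anode.
With n = 2, Ecell = −(0.0592/2)·log([dilute]/[conc]) = −(0.0592/2)·log(0.425/1.6) = +0.017 V.

0.017 V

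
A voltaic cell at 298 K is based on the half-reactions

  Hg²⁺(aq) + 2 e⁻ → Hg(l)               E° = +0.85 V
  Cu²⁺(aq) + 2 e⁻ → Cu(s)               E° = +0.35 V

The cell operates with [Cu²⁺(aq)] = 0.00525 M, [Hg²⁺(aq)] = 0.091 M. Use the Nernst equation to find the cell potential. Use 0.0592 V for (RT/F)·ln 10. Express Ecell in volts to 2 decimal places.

+0.54 V

Since E°(Hg²⁺/Hg) > E°(Cu²⁺/Cu), Hg²⁺/Hg serves as the cathode.
The standard potential is +0.85 − (+0.35) = +0.50 V and the balanced reaction transfers n = 2 electrons.
The balanced reaction is Hg²⁺(aq) + Cu(s) → Hg(l) + Cu²⁺(aq), so Q = [Cu²⁺(aq)] / [Hg²⁺(aq)] = 0.0577 and log Q = −1.239.
Applying E = E° − (RT ln10/nF)·log Q gives +0.50 − (0.0592/2)(−1.239) = +0.54 V.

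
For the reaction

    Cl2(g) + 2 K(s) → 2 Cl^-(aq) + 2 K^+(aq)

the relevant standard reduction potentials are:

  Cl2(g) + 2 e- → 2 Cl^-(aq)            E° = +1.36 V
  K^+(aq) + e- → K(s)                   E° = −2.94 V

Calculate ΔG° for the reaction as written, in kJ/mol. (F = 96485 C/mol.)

−830 kJ/mol

In the reaction as written Cl2(g) is reduced, so the Cl₂/Cl⁻ couple is the cathode and K⁺/K is the anode.
E°cell = +1.36 − (−2.94) = +4.30 V; balancing electrons gives n = 2.
ΔG° = −nFE°cell = −(2)(96485)(+4.30) J/mol = −830 kJ/mol.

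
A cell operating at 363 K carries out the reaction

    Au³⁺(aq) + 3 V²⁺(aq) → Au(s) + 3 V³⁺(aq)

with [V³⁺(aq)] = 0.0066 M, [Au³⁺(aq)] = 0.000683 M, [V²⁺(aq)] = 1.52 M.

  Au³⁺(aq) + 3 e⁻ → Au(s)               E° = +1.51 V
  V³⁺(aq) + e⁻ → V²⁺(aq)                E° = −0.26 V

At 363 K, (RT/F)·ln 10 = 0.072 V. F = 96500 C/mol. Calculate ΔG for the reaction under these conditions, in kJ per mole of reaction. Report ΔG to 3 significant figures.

−540 kJ/mol

E°cell = +1.51 − (−0.26) = +1.77 V; the balanced reaction transfers n = 3 electrons.
Here Q = [V³⁺(aq)]^3 / ([Au³⁺(aq)]·[V²⁺(aq)]^3) = 0.00012 (log Q = −3.921), giving E = +1.77 − (0.072/3)·(−3.921) = +1.8641 V.
Then ΔG = −nFE = −3 × 96500 × +1.8641 J/mol = −540 kJ/mol.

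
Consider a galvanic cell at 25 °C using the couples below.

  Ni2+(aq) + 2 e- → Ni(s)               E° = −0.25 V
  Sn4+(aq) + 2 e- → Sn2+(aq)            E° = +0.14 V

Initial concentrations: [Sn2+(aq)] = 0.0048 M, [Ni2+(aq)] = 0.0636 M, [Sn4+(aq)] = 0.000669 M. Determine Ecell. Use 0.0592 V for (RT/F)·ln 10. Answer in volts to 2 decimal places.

The Sn⁴⁺/Sn²⁺ couple has the more positive E°, so it is the cathode; Ni²⁺/Ni is the anode.
E°cell = E°cat − E°an = +0.14 − (−0.25) = +0.39 V; n = 2.
For the overall reaction Sn4+(aq) + Ni(s) → Sn2+(aq) + Ni2+(aq), Q = ([Sn2+(aq)]·[Ni2+(aq)]) / [Sn4+(aq)] = 0.456, giving log Q = −0.341.
Applying E = E° − (RT ln10/nF)·log Q gives +0.39 − (0.0592/2)(−0.341) = +0.40 V.

+0.40 V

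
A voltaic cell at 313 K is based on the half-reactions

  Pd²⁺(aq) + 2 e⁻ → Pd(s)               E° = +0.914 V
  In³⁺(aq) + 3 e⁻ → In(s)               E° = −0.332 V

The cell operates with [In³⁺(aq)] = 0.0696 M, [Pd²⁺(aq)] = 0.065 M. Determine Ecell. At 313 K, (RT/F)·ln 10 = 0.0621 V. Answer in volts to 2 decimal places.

Pd²⁺/Pd is reduced (cathode, E° = +0.914 V) and In³⁺/In is oxidized (anode).
E°cell = E°cat − E°an = +0.914 − (−0.332) = +1.246 V; n = 6.
The balanced reaction is 3 Pd²⁺(aq) + 2 In(s) → 3 Pd(s) + 2 In³⁺(aq), so Q = [In³⁺(aq)]^2 / [Pd²⁺(aq)]^3 = 17.6 and log Q = 1.246.
By the Nernst equation, E = +1.246 − (0.0621/6)·(1.246) = +1.23 V.

+1.23 V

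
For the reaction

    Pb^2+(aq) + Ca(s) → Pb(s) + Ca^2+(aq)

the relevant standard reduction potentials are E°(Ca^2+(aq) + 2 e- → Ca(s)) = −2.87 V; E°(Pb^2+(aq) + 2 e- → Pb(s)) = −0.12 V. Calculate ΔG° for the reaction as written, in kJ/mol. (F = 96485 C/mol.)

In the reaction as written Pb^2+(aq) is reduced, so the Pb²⁺/Pb couple is the cathode and Ca²⁺/Ca is the anode.
E°cell = −0.12 − (−2.87) = +2.75 V; balancing electrons gives n = 2.
ΔG° = −nFE°cell = −(2)(96485)(+2.75) J/mol = −531 kJ/mol.

−531 kJ/mol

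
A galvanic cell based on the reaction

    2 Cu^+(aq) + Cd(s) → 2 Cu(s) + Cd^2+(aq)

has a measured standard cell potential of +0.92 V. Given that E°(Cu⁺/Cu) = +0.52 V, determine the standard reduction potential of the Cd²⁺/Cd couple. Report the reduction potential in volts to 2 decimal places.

In the reaction as written the Cu⁺/Cu couple is reduced (cathode) and Cd²⁺/Cd is oxidized (anode), so E°cell = E°(Cu⁺/Cu) − E°(Cd²⁺/Cd).
E°(Cd²⁺/Cd) = E°(cathode) − E°cell = +0.52 − (+0.92) = −0.40 V.

−0.40 V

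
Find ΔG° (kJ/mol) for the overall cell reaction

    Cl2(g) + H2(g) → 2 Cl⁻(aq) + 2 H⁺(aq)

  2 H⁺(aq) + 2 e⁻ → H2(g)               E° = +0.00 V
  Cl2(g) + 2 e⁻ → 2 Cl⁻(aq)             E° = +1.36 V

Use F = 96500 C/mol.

In the reaction as written Cl2(g) is reduced, so the Cl₂/Cl⁻ couple is the cathode and 2H⁺/H₂ is the anode.
E°cell = +1.36 − (+0.00) = +1.36 V; balancing electrons gives n = 2.
ΔG° = −nFE°cell = −(2)(96500)(+1.36) J/mol = −262 kJ/mol.

−262 kJ/mol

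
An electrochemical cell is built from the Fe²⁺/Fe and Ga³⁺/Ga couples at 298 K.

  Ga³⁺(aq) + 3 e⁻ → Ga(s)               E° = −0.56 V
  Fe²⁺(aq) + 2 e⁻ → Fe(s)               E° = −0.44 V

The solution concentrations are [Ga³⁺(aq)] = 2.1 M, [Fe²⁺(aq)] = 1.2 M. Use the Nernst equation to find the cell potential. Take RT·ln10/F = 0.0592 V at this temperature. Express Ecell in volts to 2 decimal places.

Since E°(Fe²⁺/Fe) > E°(Ga³⁺/Ga), Fe²⁺/Fe serves as the cathode.
The standard potential is −0.44 − (−0.56) = +0.12 V and the balanced reaction transfers n = 6 electrons.
For the overall reaction 3 Fe²⁺(aq) + 2 Ga(s) → 3 Fe(s) + 2 Ga³⁺(aq), Q = [Ga³⁺(aq)]^2 / [Fe²⁺(aq)]^3 = 2.55, giving log Q = 0.407.
By the Nernst equation, E = +0.12 − (0.0592/6)·(0.407) = +0.12 V.

+0.12 V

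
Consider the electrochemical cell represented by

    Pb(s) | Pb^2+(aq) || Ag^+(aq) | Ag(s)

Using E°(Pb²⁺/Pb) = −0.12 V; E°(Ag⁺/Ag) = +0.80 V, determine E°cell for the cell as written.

+0.92 V

By convention the left-hand electrode in cell notation is the anode (oxidation) and the right-hand electrode is the cathode (reduction).
E°cell = E°(right) − E°(left) = +0.80 − (−0.12) = +0.92 V.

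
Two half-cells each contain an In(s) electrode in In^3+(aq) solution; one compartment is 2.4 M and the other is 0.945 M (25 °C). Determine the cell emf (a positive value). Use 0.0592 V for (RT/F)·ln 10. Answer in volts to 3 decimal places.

0.008 V

For a concentration cell E°cell = 0, since both electrodes use the same couple.
The compartment with the higher In^3+(aq) concentration (2.4 M) acts as the cathode; ions are reduced there and produced at the dilute (0.945 M) anode.
With n = 3, Ecell = −(0.0592/3)·log([dilute]/[conc]) = −(0.0592/3)·log(0.945/2.4) = +0.008 V.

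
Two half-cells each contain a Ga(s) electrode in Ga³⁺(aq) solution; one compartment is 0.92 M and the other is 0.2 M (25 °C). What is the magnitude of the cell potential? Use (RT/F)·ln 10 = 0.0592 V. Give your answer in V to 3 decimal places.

0.013 V

For a concentration cell E°cell = 0, since both electrodes use the same couple.
The compartment with the higher Ga³⁺(aq) concentration (0.92 M) acts as the cathode; ions are reduced there and produced at the dilute (0.2 M) anode.
With n = 3, Ecell = −(0.0592/3)·log([dilute]/[conc]) = −(0.0592/3)·log(0.2/0.92) = +0.013 V.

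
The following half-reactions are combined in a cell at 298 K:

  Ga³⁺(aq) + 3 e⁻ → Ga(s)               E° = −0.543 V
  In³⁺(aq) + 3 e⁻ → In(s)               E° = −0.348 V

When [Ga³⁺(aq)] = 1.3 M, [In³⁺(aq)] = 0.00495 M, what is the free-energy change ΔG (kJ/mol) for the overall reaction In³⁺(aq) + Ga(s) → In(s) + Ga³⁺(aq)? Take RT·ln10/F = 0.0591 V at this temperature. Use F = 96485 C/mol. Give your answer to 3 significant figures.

−42.6 kJ/mol

With In³⁺/In reduced at the cathode, E°cell = −0.348 − (−0.543) = +0.195 V and n = 3.
Q = [Ga³⁺(aq)] / [In³⁺(aq)] = 263, so log Q = 2.419 and E = +0.195 − (0.0591/3)(2.419) = +0.1473 V.
Then ΔG = −nFE = −3 × 96485 × +0.1473 J/mol = −42.6 kJ/mol.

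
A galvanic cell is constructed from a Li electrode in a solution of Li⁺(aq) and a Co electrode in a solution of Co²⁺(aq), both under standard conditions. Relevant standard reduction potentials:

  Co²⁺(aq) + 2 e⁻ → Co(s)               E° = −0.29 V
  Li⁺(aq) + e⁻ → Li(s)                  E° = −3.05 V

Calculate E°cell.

Of the two couples in this cell, the one with the more positive reduction potential is reduced at the cathode: here that is Co²⁺/Co (−0.29 V); Li⁺/Li (−3.05 V) is the anode.
E°cell = E°(cathode) − E°(anode) = −0.29 − (−3.05) = +2.76 V.

+2.76 V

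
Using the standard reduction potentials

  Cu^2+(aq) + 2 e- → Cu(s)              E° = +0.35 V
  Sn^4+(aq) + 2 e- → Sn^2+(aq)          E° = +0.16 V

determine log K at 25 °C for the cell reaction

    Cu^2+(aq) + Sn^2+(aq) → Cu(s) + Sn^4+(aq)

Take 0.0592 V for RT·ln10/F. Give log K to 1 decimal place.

log K = 6.4

The Cu²⁺/Cu couple is reduced (cathode); E°cell = +0.35 − (+0.16) = +0.19 V with n = 2.
At equilibrium E = 0, so log K = nE°cell / 0.0592 = (2)(+0.19) / 0.0592 = 6.4.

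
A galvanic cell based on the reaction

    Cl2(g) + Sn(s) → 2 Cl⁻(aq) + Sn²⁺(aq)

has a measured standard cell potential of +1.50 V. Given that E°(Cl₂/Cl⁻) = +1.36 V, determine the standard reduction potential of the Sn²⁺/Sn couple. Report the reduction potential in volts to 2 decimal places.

−0.14 V

In the reaction as written the Cl₂/Cl⁻ couple is reduced (cathode) and Sn²⁺/Sn is oxidized (anode), so E°cell = E°(Cl₂/Cl⁻) − E°(Sn²⁺/Sn).
E°(Sn²⁺/Sn) = E°(cathode) − E°cell = +1.36 − (+1.50) = −0.14 V.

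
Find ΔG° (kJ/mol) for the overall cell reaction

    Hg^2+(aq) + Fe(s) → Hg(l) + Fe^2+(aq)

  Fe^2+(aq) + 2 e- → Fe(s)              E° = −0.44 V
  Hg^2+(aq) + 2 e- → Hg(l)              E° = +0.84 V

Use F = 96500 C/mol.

In the reaction as written Hg^2+(aq) is reduced, so the Hg²⁺/Hg couple is the cathode and Fe²⁺/Fe is the anode.
E°cell = +0.84 − (−0.44) = +1.28 V; balancing electrons gives n = 2.
ΔG° = −nFE°cell = −(2)(96500)(+1.28) J/mol = −247 kJ/mol.

−247 kJ/mol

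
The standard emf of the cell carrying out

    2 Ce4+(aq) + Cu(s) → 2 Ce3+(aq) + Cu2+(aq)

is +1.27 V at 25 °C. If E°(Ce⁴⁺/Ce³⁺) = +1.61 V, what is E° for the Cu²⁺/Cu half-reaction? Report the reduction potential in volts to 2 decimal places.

+0.34 V

In the reaction as written the Ce⁴⁺/Ce³⁺ couple is reduced (cathode) and Cu²⁺/Cu is oxidized (anode), so E°cell = E°(Ce⁴⁺/Ce³⁺) − E°(Cu²⁺/Cu).
E°(Cu²⁺/Cu) = E°(cathode) − E°cell = +1.61 − (+1.27) = +0.34 V.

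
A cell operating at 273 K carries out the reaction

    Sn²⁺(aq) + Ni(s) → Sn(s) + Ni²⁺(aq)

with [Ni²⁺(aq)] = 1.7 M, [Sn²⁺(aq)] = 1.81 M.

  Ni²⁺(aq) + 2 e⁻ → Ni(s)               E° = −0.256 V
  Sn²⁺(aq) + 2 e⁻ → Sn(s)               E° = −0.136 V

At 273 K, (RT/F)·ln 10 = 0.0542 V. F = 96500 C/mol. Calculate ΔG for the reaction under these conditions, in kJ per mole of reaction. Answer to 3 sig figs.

With Sn²⁺/Sn reduced at the cathode, E°cell = −0.136 − (−0.256) = +0.120 V and n = 2.
Here Q = [Ni²⁺(aq)] / [Sn²⁺(aq)] = 0.939 (log Q = −0.027), giving E = +0.120 − (0.0542/2)·(−0.027) = +0.1207 V.
Finally ΔG = −nFE = −(2)(96500 C/mol)(+0.1207 V) = −23.3 kJ/mol.

−23.3 kJ/mol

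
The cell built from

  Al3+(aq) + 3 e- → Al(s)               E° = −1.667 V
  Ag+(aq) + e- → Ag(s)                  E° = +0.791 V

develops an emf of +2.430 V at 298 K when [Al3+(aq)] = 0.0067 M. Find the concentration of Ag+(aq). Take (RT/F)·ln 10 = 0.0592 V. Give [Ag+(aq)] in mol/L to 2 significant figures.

0.063 M

With Ag⁺/Ag at the cathode and Al³⁺/Al at the anode, E°cell = +0.791 − (−1.667) = +2.458 V (n = 3).
From the Nernst equation, log Q = n(E° − E)/0.0592 = 3·(+2.458 − (+2.430))/0.0592 = 1.419.
For 3 Ag+(aq) + Al(s) → 3 Ag(s) + Al3+(aq), the reaction quotient is Q = [Al3+(aq)] / [Ag+(aq)]^3.
Substituting the known concentrations and solving, log [Ag+(aq)] = −1.198 and [Ag+(aq)] = 0.063 M.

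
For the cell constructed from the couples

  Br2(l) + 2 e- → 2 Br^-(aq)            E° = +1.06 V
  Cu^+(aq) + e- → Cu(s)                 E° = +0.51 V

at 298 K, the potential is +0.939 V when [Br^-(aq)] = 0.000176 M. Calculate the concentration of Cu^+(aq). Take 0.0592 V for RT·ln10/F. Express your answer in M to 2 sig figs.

With Br₂/Br⁻ at the cathode and Cu⁺/Cu at the anode, E°cell = +1.06 − (+0.51) = +0.55 V (n = 2).
From the Nernst equation, log Q = n(E° − E)/0.0592 = 2·(+0.55 − (+0.939))/0.0592 = −13.142.
Balancing electrons gives Br2(l) + 2 Cu(s) → 2 Br^-(aq) + 2 Cu^+(aq); thus Q = [Br^-(aq)]^2·[Cu^+(aq)]^2.
Substituting the known concentrations and solving, log [Cu^+(aq)] = −2.817 and [Cu^+(aq)] = 0.0015 M.

0.0015 M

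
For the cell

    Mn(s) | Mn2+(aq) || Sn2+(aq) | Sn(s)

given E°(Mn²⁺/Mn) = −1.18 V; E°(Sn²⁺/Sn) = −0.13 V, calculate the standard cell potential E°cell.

By convention the left-hand electrode in cell notation is the anode (oxidation) and the right-hand electrode is the cathode (reduction).
E°cell = E°(right) − E°(left) = −0.13 − (−1.18) = +1.05 V.

+1.05 V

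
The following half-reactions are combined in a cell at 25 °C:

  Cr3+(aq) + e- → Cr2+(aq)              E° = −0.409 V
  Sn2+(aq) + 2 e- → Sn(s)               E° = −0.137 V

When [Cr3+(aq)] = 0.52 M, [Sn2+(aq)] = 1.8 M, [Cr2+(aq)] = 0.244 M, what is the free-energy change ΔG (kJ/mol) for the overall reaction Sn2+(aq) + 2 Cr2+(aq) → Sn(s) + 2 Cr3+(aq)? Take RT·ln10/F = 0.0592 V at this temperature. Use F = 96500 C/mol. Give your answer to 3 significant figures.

The standard cell potential is −0.137 − (−0.409) = +0.272 V, with n = 2 electrons in the balanced equation.
Here Q = [Cr3+(aq)]^2 / ([Sn2+(aq)]·[Cr2+(aq)]^2) = 2.52 (log Q = 0.402), giving E = +0.272 − (0.0592/2)·(0.402) = +0.2601 V.
ΔG = −nFE = −(2)(96500)(+0.2601) J/mol = −50.2 kJ/mol.

−50.2 kJ/mol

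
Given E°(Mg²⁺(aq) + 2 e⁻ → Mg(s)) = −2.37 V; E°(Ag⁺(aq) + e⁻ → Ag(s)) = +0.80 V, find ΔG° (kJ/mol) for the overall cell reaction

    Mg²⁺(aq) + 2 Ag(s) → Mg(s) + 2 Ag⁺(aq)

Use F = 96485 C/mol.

+612 kJ/mol

In the reaction as written Mg²⁺(aq) is reduced, so the Mg²⁺/Mg couple is the cathode and Ag⁺/Ag is the anode.
E°cell = −2.37 − (+0.80) = −3.17 V; balancing electrons gives n = 2.
ΔG° = −nFE°cell = −(2)(96485)(−3.17) J/mol = +612 kJ/mol.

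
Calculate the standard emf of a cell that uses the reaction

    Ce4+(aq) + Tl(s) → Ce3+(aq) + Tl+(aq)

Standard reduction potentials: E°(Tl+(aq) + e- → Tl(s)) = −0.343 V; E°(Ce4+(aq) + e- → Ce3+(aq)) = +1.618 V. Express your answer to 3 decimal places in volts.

In the reaction as written, Ce4+(aq) is reduced (cathode) and Tl+(aq) is produced by oxidation at the anode.
E°cell = E°(cathode) − E°(anode) = +1.618 − (−0.343) = +1.961 V.
The positive value indicates the reaction is spontaneous as written.

+1.961 V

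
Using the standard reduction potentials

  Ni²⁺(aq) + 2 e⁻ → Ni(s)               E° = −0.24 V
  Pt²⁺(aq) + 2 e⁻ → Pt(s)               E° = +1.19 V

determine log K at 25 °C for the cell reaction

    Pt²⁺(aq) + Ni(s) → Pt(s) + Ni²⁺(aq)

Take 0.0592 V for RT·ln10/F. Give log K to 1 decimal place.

The Pt²⁺/Pt couple is reduced (cathode); E°cell = +1.19 − (−0.24) = +1.43 V with n = 2.
At equilibrium E = 0, so log K = nE°cell / 0.0592 = (2)(+1.43) / 0.0592 = 48.3.

log K = 48.3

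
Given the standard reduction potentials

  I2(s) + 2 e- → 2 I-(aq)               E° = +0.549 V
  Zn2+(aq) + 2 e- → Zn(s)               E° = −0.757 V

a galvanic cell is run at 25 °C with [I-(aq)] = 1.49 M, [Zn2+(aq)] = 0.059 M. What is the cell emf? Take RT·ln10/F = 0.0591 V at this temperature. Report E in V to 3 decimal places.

+1.332 V

Since E°(I₂/I⁻) > E°(Zn²⁺/Zn), I₂/I⁻ serves as the cathode.
The standard potential is +0.549 − (−0.757) = +1.306 V and the balanced reaction transfers n = 2 electrons.
For the overall reaction I2(s) + Zn(s) → 2 I-(aq) + Zn2+(aq), Q = [I-(aq)]^2·[Zn2+(aq)] = 0.131, giving log Q = −0.883.
Applying E = E° − (RT ln10/nF)·log Q gives +1.306 − (0.0591/2)(−0.883) = +1.332 V.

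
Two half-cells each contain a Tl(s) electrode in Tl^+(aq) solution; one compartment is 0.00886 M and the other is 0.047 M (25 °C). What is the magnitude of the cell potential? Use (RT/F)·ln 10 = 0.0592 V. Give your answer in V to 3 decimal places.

For a concentration cell E°cell = 0, since both electrodes use the same couple.
The compartment with the higher Tl^+(aq) concentration (0.047 M) acts as the cathode; ions are reduced there and produced at the dilute (0.00886 M) anode.
With n = 1, Ecell = −(0.0592/1)·log([dilute]/[conc]) = −(0.0592/1)·log(0.00886/0.047) = +0.043 V.

0.043 V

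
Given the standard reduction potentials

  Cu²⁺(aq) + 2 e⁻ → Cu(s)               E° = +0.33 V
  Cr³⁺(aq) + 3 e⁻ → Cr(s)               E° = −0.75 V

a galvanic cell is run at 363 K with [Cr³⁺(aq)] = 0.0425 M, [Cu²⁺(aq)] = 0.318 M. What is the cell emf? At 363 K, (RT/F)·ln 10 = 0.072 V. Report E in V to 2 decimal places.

Cu²⁺/Cu is reduced (cathode, E° = +0.33 V) and Cr³⁺/Cr is oxidized (anode).
E°cell = +0.33 − (−0.75) = +1.08 V, with n = 6 electrons transferred.
For the overall reaction 3 Cu²⁺(aq) + 2 Cr(s) → 3 Cu(s) + 2 Cr³⁺(aq), Q = [Cr³⁺(aq)]^2 / [Cu²⁺(aq)]^3 = 0.0562, giving log Q = −1.251.
E = E° − (0.072/n)·log Q = +1.08 − (0.072/6)(−1.251) = +1.10 V.

+1.10 V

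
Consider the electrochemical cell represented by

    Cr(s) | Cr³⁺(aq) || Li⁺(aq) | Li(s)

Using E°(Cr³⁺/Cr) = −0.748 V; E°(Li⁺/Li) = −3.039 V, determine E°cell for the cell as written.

−2.291 V

By convention the left-hand electrode in cell notation is the anode (oxidation) and the right-hand electrode is the cathode (reduction).
E°cell = E°(right) − E°(left) = −3.039 − (−0.748) = −2.291 V.
The negative sign shows that, as written, the cell would require an external voltage to drive the reaction.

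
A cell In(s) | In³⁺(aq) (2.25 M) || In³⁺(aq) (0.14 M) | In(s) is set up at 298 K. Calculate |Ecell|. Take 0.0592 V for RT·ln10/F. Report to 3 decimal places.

0.024 V

For a concentration cell E°cell = 0, since both electrodes use the same couple.
The compartment with the higher In³⁺(aq) concentration (2.25 M) acts as the cathode; ions are reduced there and produced at the dilute (0.14 M) anode.
With n = 3, Ecell = −(0.0592/3)·log([dilute]/[conc]) = −(0.0592/3)·log(0.14/2.25) = +0.024 V.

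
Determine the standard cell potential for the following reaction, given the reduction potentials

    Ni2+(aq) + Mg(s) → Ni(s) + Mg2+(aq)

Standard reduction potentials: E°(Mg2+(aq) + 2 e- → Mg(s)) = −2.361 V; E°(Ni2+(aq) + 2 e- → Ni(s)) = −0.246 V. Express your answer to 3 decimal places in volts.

+2.115 V

In the reaction as written, Ni2+(aq) is reduced (cathode) and Mg2+(aq) is produced by oxidation at the anode.
E°cell = E°(cathode) − E°(anode) = −0.246 − (−2.361) = +2.115 V.
The positive value indicates the reaction is spontaneous as written.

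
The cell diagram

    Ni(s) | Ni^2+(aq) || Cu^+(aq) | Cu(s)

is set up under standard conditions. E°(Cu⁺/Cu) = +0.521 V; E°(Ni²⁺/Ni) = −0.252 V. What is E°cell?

By convention the left-hand electrode in cell notation is the anode (oxidation) and the right-hand electrode is the cathode (reduction).
E°cell = E°(right) − E°(left) = +0.521 − (−0.252) = +0.773 V.

+0.773 V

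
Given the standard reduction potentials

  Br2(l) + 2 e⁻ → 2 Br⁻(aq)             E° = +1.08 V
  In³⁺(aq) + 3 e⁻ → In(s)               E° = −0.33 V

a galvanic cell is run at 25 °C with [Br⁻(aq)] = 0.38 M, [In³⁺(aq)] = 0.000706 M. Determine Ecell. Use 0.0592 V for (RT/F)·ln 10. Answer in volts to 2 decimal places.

+1.50 V

The Br₂/Br⁻ couple has the more positive E°, so it is the cathode; In³⁺/In is the anode.
E°cell = E°cat − E°an = +1.08 − (−0.33) = +1.41 V; n = 6.
The balanced reaction is 3 Br2(l) + 2 In(s) → 6 Br⁻(aq) + 2 In³⁺(aq), so Q = [Br⁻(aq)]^6·[In³⁺(aq)]^2 = 1.5×10^−9 and log Q = −8.824.
By the Nernst equation, E = +1.41 − (0.0592/6)·(−8.824) = +1.50 V.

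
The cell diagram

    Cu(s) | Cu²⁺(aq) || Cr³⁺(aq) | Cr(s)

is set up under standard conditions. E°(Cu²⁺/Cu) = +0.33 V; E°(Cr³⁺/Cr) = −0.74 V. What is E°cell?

−1.07 V

By convention the left-hand electrode in cell notation is the anode (oxidation) and the right-hand electrode is the cathode (reduction).
E°cell = E°(right) − E°(left) = −0.74 − (+0.33) = −1.07 V.
The negative sign shows that, as written, the cell would require an external voltage to drive the reaction.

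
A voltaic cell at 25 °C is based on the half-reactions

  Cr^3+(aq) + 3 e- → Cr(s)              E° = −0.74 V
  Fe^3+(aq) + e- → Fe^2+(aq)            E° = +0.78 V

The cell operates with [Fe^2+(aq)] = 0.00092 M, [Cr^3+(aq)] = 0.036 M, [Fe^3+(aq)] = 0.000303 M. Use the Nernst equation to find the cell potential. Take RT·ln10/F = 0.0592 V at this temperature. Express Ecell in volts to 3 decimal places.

Since E°(Fe³⁺/Fe²⁺) > E°(Cr³⁺/Cr), Fe³⁺/Fe²⁺ serves as the cathode.
E°cell = +0.78 − (−0.74) = +1.52 V, with n = 3 electrons transferred.
The balanced reaction is 3 Fe^3+(aq) + Cr(s) → 3 Fe^2+(aq) + Cr^3+(aq), so Q = ([Fe^2+(aq)]^3·[Cr^3+(aq)]) / [Fe^3+(aq)]^3 = 1.01 and log Q = 0.003.
By the Nernst equation, E = +1.52 − (0.0592/3)·(0.003) = +1.520 V.

+1.520 V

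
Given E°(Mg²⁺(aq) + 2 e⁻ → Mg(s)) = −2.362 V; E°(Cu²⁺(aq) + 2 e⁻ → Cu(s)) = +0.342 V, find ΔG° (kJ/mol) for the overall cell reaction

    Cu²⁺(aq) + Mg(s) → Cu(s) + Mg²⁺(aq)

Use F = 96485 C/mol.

In the reaction as written Cu²⁺(aq) is reduced, so the Cu²⁺/Cu couple is the cathode and Mg²⁺/Mg is the anode.
E°cell = +0.342 − (−2.362) = +2.704 V; balancing electrons gives n = 2.
ΔG° = −nFE°cell = −(2)(96485)(+2.704) J/mol = −522 kJ/mol.

−522 kJ/mol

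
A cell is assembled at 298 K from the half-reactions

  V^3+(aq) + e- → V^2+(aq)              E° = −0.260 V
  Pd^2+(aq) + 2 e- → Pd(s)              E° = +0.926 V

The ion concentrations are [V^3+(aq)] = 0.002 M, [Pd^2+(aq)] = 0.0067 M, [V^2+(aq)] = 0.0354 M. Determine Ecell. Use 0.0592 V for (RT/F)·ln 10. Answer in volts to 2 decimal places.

The Pd²⁺/Pd couple has the more positive E°, so it is the cathode; V³⁺/V²⁺ is the anode.
E°cell = E°cat − E°an = +0.926 − (−0.260) = +1.186 V; n = 2.
For the overall reaction Pd^2+(aq) + 2 V^2+(aq) → Pd(s) + 2 V^3+(aq), Q = [V^3+(aq)]^2 / ([Pd^2+(aq)]·[V^2+(aq)]^2) = 0.476, giving log Q = −0.322.
By the Nernst equation, E = +1.186 − (0.0592/2)·(−0.322) = +1.20 V.

+1.20 V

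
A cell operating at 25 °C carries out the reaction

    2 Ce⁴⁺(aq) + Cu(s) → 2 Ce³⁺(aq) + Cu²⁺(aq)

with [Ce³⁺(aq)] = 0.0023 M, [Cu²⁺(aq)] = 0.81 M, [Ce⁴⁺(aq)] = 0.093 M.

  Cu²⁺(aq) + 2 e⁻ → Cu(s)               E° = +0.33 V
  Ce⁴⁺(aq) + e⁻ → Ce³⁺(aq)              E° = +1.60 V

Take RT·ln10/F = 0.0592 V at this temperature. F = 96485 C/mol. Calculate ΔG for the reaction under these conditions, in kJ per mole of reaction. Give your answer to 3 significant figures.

−264 kJ/mol

The standard cell potential is +1.60 − (+0.33) = +1.27 V, with n = 2 electrons in the balanced equation.
Here Q = ([Ce³⁺(aq)]^2·[Cu²⁺(aq)]) / [Ce⁴⁺(aq)]^2 = 0.000495 (log Q = −3.305), giving E = +1.27 − (0.0592/2)·(−3.305) = +1.3678 V.
Then ΔG = −nFE = −2 × 96485 × +1.3678 J/mol = −264 kJ/mol.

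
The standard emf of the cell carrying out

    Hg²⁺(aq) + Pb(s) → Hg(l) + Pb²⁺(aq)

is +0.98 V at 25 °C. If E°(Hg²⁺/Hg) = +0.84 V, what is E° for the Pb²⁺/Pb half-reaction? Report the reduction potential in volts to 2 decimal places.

In the reaction as written the Hg²⁺/Hg couple is reduced (cathode) and Pb²⁺/Pb is oxidized (anode), so E°cell = E°(Hg²⁺/Hg) − E°(Pb²⁺/Pb).
E°(Pb²⁺/Pb) = E°(cathode) − E°cell = +0.84 − (+0.98) = −0.14 V.

−0.14 V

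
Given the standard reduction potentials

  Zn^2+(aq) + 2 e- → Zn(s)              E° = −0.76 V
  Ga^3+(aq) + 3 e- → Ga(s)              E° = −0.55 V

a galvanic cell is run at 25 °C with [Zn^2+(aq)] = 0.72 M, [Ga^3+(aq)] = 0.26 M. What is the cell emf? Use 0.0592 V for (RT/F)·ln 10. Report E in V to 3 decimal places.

+0.203 V

The Ga³⁺/Ga couple has the more positive E°, so it is the cathode; Zn²⁺/Zn is the anode.
E°cell = E°cat − E°an = −0.55 − (−0.76) = +0.21 V; n = 6.
For the overall reaction 2 Ga^3+(aq) + 3 Zn(s) → 2 Ga(s) + 3 Zn^2+(aq), Q = [Zn^2+(aq)]^3 / [Ga^3+(aq)]^2 = 5.52, giving log Q = 0.742.
By the Nernst equation, E = +0.21 − (0.0592/6)·(0.742) = +0.203 V.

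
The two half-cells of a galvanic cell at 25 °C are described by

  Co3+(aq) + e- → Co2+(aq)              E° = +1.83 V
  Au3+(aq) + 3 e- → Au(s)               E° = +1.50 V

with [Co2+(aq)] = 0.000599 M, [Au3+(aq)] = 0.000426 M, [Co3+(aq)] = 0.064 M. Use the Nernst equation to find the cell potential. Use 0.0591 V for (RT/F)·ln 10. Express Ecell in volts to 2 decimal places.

+0.52 V

The Co³⁺/Co²⁺ couple has the more positive E°, so it is the cathode; Au³⁺/Au is the anode.
The standard potential is +1.83 − (+1.50) = +0.33 V and the balanced reaction transfers n = 3 electrons.
For the overall reaction 3 Co3+(aq) + Au(s) → 3 Co2+(aq) + Au3+(aq), Q = ([Co2+(aq)]^3·[Au3+(aq)]) / [Co3+(aq)]^3 = 3.49×10^−10, giving log Q = −9.457.
E = E° − (0.0591/n)·log Q = +0.33 − (0.0591/3)(−9.457) = +0.52 V.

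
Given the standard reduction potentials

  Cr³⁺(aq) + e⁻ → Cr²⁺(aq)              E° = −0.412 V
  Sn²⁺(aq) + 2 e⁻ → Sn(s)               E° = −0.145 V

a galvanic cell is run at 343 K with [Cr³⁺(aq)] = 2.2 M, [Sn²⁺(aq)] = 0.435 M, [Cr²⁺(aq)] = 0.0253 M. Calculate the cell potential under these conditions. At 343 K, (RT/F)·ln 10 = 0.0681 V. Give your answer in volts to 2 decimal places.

+0.12 V

The Sn²⁺/Sn couple has the more positive E°, so it is the cathode; Cr³⁺/Cr²⁺ is the anode.
The standard potential is −0.145 − (−0.412) = +0.267 V and the balanced reaction transfers n = 2 electrons.
The balanced reaction is Sn²⁺(aq) + 2 Cr²⁺(aq) → Sn(s) + 2 Cr³⁺(aq), so Q = [Cr³⁺(aq)]^2 / ([Sn²⁺(aq)]·[Cr²⁺(aq)]^2) = 1.74×10^4 and log Q = 4.240.
Applying E = E° − (RT ln10/nF)·log Q gives +0.267 − (0.0681/2)(4.240) = +0.12 V.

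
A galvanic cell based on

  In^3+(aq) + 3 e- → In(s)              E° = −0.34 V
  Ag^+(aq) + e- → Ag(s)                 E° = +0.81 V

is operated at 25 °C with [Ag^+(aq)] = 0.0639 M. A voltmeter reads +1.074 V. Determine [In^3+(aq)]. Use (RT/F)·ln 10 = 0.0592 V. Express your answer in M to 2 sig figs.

1.9 M

The Ag⁺/Ag couple has the larger reduction potential, so it is the cathode: E°cell = +0.81 − (−0.34) = +1.15 V and n = 3.
Since E = E° − (0.0592/n)·log Q, log Q = n(E° − E)/0.0592 = 3.851.
The balanced reaction is 3 Ag^+(aq) + In(s) → 3 Ag(s) + In^3+(aq), so Q = [In^3+(aq)] / [Ag^+(aq)]^3.
Isolating [In^3+(aq)] in Q = 10^{3.851} yields log [In^3+(aq)] = 0.268, i.e. 1.9 M.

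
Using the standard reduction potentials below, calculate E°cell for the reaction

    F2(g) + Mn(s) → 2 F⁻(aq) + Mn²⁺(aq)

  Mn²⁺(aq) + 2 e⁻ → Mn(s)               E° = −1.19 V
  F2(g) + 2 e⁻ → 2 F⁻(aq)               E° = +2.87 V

In the reaction as written, F2(g) is reduced (cathode) and Mn²⁺(aq) is produced by oxidation at the anode.
E°cell = E°(cathode) − E°(anode) = +2.87 − (−1.19) = +4.06 V.

+4.06 V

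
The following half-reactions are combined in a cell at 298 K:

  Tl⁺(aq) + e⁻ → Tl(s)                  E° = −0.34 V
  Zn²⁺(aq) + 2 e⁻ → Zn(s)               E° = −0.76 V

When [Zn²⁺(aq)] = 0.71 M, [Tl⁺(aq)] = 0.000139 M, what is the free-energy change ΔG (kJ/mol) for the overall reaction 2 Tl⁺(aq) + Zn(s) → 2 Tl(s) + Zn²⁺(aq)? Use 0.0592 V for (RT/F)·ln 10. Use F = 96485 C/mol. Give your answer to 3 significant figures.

E°cell = −0.34 − (−0.76) = +0.42 V; the balanced reaction transfers n = 2 electrons.
Here Q = [Zn²⁺(aq)] / [Tl⁺(aq)]^2 = 3.67×10^7 (log Q = 7.565), giving E = +0.42 − (0.0592/2)·(7.565) = +0.1961 V.
Then ΔG = −nFE = −2 × 96485 × +0.1961 J/mol = −37.8 kJ/mol.

−37.8 kJ/mol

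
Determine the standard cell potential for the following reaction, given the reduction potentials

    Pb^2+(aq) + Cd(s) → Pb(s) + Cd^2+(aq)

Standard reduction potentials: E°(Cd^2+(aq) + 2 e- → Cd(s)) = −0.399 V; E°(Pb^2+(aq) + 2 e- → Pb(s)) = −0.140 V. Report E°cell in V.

In the reaction as written, Pb^2+(aq) is reduced (cathode) and Cd^2+(aq) is produced by oxidation at the anode.
E°cell = E°(cathode) − E°(anode) = −0.140 − (−0.399) = +0.259 V.

+0.259 V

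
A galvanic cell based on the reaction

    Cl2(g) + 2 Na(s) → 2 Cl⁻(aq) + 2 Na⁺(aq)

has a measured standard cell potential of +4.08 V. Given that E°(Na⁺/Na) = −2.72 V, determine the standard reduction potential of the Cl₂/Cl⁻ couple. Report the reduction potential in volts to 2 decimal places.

In the reaction as written the Cl₂/Cl⁻ couple is reduced (cathode) and Na⁺/Na is oxidized (anode), so E°cell = E°(Cl₂/Cl⁻) − E°(Na⁺/Na).
E°(Cl₂/Cl⁻) = E°cell + E°(anode) = +4.08 + (−2.72) = +1.36 V.

+1.36 V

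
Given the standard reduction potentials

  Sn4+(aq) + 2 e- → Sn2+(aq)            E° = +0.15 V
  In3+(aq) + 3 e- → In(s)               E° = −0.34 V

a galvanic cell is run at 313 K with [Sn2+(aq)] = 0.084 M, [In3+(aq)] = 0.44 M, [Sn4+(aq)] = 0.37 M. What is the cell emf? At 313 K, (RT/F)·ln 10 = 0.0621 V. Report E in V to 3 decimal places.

Sn⁴⁺/Sn²⁺ is reduced (cathode, E° = +0.15 V) and In³⁺/In is oxidized (anode).
E°cell = +0.15 − (−0.34) = +0.49 V, with n = 6 electrons transferred.
The balanced reaction is 3 Sn4+(aq) + 2 In(s) → 3 Sn2+(aq) + 2 In3+(aq), so Q = ([Sn2+(aq)]^3·[In3+(aq)]^2) / [Sn4+(aq)]^3 = 0.00227 and log Q = −2.645.
Applying E = E° − (RT ln10/nF)·log Q gives +0.49 − (0.0621/6)(−2.645) = +0.517 V.

+0.517 V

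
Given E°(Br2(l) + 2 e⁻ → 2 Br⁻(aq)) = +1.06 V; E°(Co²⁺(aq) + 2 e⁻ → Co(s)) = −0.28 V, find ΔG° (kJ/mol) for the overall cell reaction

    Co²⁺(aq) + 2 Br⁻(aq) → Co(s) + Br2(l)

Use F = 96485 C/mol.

+259 kJ/mol

In the reaction as written Co²⁺(aq) is reduced, so the Co²⁺/Co couple is the cathode and Br₂/Br⁻ is the anode.
E°cell = −0.28 − (+1.06) = −1.34 V; balancing electrons gives n = 2.
ΔG° = −nFE°cell = −(2)(96485)(−1.34) J/mol = +259 kJ/mol.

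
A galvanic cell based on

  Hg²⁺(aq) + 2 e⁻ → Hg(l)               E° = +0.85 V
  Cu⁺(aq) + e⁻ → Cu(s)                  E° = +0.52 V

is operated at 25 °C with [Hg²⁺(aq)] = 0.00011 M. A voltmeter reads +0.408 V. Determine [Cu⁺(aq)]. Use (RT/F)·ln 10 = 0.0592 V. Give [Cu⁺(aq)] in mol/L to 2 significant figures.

The Hg²⁺/Hg couple has the larger reduction potential, so it is the cathode: E°cell = +0.85 − (+0.52) = +0.33 V and n = 2.
Rearranging E = E° − (0.0592/n)·log Q gives log Q = 2(+0.33 − (+0.408))/0.0592 = −2.635.
Balancing electrons gives Hg²⁺(aq) + 2 Cu(s) → Hg(l) + 2 Cu⁺(aq); thus Q = [Cu⁺(aq)]^2 / [Hg²⁺(aq)].
Substituting the known concentrations and solving, log [Cu⁺(aq)] = −3.297 and [Cu⁺(aq)] = 0.00050 M.

0.00050 M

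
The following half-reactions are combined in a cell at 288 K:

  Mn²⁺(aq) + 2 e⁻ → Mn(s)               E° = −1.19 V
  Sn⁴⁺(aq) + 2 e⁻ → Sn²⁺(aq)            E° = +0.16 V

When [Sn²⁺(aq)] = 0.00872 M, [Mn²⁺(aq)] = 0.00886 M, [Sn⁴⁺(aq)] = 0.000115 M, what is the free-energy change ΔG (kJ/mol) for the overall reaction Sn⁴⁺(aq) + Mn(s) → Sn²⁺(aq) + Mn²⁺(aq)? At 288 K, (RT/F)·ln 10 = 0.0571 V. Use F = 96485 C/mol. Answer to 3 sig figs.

The standard cell potential is +0.16 − (−1.19) = +1.35 V, with n = 2 electrons in the balanced equation.
Here Q = ([Sn²⁺(aq)]·[Mn²⁺(aq)]) / [Sn⁴⁺(aq)] = 0.672 (log Q = −0.173), giving E = +1.35 − (0.0571/2)·(−0.173) = +1.3549 V.
Finally ΔG = −nFE = −(2)(96485 C/mol)(+1.3549 V) = −261 kJ/mol.

−261 kJ/mol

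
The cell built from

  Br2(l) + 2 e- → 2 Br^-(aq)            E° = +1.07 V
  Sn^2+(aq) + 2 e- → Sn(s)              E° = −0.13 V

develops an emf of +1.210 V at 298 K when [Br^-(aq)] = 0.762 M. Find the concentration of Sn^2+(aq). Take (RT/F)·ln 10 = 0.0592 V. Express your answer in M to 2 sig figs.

Br₂/Br⁻ is the cathode (higher E°); E°cell = +1.07 − (−0.13) = +1.20 V with n = 2.
Rearranging E = E° − (0.0592/n)·log Q gives log Q = 2(+1.20 − (+1.210))/0.0592 = −0.338.
Balancing electrons gives Br2(l) + Sn(s) → 2 Br^-(aq) + Sn^2+(aq); thus Q = [Br^-(aq)]^2·[Sn^2+(aq)].
Isolating [Sn^2+(aq)] in Q = 10^{−0.338} yields log [Sn^2+(aq)] = −0.102, i.e. 0.79 M.

0.79 M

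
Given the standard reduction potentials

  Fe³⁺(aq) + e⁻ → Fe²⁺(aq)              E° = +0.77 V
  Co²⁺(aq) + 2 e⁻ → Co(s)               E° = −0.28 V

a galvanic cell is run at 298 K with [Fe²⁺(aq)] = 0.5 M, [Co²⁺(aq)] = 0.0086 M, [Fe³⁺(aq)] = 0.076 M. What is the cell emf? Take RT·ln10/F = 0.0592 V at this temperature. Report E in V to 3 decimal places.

+1.063 V

Fe³⁺/Fe²⁺ is reduced (cathode, E° = +0.77 V) and Co²⁺/Co is oxidized (anode).
E°cell = +0.77 − (−0.28) = +1.05 V, with n = 2 electrons transferred.
Balancing gives 2 Fe³⁺(aq) + Co(s) → 2 Fe²⁺(aq) + Co²⁺(aq); hence Q = ([Fe²⁺(aq)]^2·[Co²⁺(aq)]) / [Fe³⁺(aq)]^2 = 0.372 (log Q = −0.429).
By the Nernst equation, E = +1.05 − (0.0592/2)·(−0.429) = +1.063 V.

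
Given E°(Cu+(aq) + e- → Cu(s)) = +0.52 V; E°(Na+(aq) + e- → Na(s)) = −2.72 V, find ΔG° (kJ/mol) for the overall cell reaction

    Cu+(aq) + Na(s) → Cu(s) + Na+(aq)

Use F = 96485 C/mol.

−313 kJ/mol

In the reaction as written Cu+(aq) is reduced, so the Cu⁺/Cu couple is the cathode and Na⁺/Na is the anode.
E°cell = +0.52 − (−2.72) = +3.24 V; balancing electrons gives n = 1.
ΔG° = −nFE°cell = −(1)(96485)(+3.24) J/mol = −313 kJ/mol.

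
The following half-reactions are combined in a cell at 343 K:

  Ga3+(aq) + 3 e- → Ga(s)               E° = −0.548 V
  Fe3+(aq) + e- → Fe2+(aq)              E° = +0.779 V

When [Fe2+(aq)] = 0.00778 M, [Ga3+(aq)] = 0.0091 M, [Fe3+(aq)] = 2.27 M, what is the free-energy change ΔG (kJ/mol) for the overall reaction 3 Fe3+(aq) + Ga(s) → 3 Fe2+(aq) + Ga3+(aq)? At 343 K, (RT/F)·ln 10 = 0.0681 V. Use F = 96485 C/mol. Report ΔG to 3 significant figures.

E°cell = +0.779 − (−0.548) = +1.327 V; the balanced reaction transfers n = 3 electrons.
Here Q = ([Fe2+(aq)]^3·[Ga3+(aq)]) / [Fe3+(aq)]^3 = 3.66×10^−10 (log Q = −9.436), giving E = +1.327 − (0.0681/3)·(−9.436) = +1.5412 V.
Finally ΔG = −nFE = −(3)(96485 C/mol)(+1.5412 V) = −446 kJ/mol.

−446 kJ/mol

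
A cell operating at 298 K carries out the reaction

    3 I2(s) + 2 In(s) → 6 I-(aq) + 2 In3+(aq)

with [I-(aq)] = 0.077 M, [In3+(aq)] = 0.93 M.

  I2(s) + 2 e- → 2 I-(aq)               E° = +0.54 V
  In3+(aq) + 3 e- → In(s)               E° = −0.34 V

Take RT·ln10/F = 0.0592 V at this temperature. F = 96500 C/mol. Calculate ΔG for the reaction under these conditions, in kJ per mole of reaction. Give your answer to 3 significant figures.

−548 kJ/mol

With I₂/I⁻ reduced at the cathode, E°cell = +0.54 − (−0.34) = +0.88 V and n = 6.
The reaction quotient is [I-(aq)]^6·[In3+(aq)]^2 = 1.8×10^−7; by Nernst, E = +0.88 − (0.0592/6)(−6.744) = +0.9465 V.
Then ΔG = −nFE = −6 × 96500 × +0.9465 J/mol = −548 kJ/mol.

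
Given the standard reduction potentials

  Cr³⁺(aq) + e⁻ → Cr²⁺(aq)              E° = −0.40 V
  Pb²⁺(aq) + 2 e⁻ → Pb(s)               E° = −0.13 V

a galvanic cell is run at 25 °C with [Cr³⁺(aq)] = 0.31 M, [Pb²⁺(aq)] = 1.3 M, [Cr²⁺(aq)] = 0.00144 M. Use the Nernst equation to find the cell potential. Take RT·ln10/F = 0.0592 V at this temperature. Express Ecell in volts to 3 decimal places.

Pb²⁺/Pb is reduced (cathode, E° = −0.13 V) and Cr³⁺/Cr²⁺ is oxidized (anode).
E°cell = E°cat − E°an = −0.13 − (−0.40) = +0.27 V; n = 2.
Balancing gives Pb²⁺(aq) + 2 Cr²⁺(aq) → Pb(s) + 2 Cr³⁺(aq); hence Q = [Cr³⁺(aq)]^2 / ([Pb²⁺(aq)]·[Cr²⁺(aq)]^2) = 3.56×10^4 (log Q = 4.552).
By the Nernst equation, E = +0.27 − (0.0592/2)·(4.552) = +0.135 V.

+0.135 V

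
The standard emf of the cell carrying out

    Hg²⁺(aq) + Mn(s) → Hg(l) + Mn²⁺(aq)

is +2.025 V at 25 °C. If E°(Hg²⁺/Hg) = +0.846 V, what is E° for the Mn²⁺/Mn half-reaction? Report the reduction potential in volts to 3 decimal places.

−1.179 V

In the reaction as written the Hg²⁺/Hg couple is reduced (cathode) and Mn²⁺/Mn is oxidized (anode), so E°cell = E°(Hg²⁺/Hg) − E°(Mn²⁺/Mn).
E°(Mn²⁺/Mn) = E°(cathode) − E°cell = +0.846 − (+2.025) = −1.179 V.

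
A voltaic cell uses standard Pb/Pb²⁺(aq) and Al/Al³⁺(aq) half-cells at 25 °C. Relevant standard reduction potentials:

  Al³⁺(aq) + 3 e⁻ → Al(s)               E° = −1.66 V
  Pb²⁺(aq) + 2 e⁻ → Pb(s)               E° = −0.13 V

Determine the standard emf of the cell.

+1.53 V

Of the two couples in this cell, the one with the more positive reduction potential is reduced at the cathode: here that is Pb²⁺/Pb (−0.13 V); Al³⁺/Al (−1.66 V) is the anode.
E°cell = E°(cathode) − E°(anode) = −0.13 − (−1.66) = +1.53 V.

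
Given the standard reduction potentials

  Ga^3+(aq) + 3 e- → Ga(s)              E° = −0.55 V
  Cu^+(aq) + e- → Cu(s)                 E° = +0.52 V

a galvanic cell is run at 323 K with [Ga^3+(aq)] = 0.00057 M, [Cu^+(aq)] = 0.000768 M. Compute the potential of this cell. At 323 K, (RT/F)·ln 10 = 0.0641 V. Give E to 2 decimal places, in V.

The Cu⁺/Cu couple has the more positive E°, so it is the cathode; Ga³⁺/Ga is the anode.
The standard potential is +0.52 − (−0.55) = +1.07 V and the balanced reaction transfers n = 3 electrons.
For the overall reaction 3 Cu^+(aq) + Ga(s) → 3 Cu(s) + Ga^3+(aq), Q = [Ga^3+(aq)] / [Cu^+(aq)]^3 = 1.26×10^6, giving log Q = 6.100.
E = E° − (0.0641/n)·log Q = +1.07 − (0.0641/3)(6.100) = +0.94 V.

+0.94 V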